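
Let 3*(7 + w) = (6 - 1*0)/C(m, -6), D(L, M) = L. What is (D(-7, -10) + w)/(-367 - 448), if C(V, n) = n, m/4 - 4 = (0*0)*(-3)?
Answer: 43/2445 ≈ 0.017587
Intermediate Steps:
m = 16 (m = 16 + 4*((0*0)*(-3)) = 16 + 4*(0*(-3)) = 16 + 4*0 = 16 + 0 = 16)
w = -22/3 (w = -7 + ((6 - 1*0)/(-6))/3 = -7 + ((6 + 0)*(-⅙))/3 = -7 + (6*(-⅙))/3 = -7 + (⅓)*(-1) = -7 - ⅓ = -22/3 ≈ -7.3333)
(D(-7, -10) + w)/(-367 - 448) = (-7 - 22/3)/(-367 - 448) = -43/3/(-815) = -43/3*(-1/815) = 43/2445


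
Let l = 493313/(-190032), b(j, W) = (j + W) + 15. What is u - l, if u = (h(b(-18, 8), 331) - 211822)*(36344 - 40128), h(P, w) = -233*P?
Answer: 153154924183169/190032 ≈ 8.0594e+8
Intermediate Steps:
b(j, W) = 15 + W + j (b(j, W) = (W + j) + 15 = 15 + W + j)
l = -493313/190032 (l = 493313*(-1/190032) = -493313/190032 ≈ -2.5959)
u = 805942808 (u = (-233*(15 + 8 - 18) - 211822)*(36344 - 40128) = (-233*5 - 211822)*(-3784) = (-1165 - 211822)*(-3784) = -212987*(-3784) = 805942808)
u - l = 805942808 - 1*(-493313/190032) = 805942808 + 493313/190032 = 153154924183169/190032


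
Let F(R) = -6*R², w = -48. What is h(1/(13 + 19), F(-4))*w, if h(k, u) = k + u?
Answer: 9213/2 ≈ 4606.5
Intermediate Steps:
h(1/(13 + 19), F(-4))*w = (1/(13 + 19) - 6*(-4)²)*(-48) = (1/32 - 6*16)*(-48) = (1/32 - 96)*(-48) = -3071/32*(-48) = 9213/2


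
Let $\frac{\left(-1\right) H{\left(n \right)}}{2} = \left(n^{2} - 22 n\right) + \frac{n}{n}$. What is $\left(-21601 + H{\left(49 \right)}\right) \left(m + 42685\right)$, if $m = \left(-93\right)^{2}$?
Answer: $-1244798166$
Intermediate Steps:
$m = 8649$
$H{\left(n \right)} = -2 - 2 n^{2} + 44 n$ ($H{\left(n \right)} = - 2 \left(\left(n^{2} - 22 n\right) + \frac{n}{n}\right) = - 2 \left(\left(n^{2} - 22 n\right) + 1\right) = - 2 \left(1 + n^{2} - 22 n\right) = -2 - 2 n^{2} + 44 n$)
$\left(-21601 + H{\left(49 \right)}\right) \left(m + 42685\right) = \left(-21601 - \left(-2154 + 4802\right)\right) \left(8649 + 42685\right) = \left(-21601 - 2648\right) 51334 = \left(-24249\right) 51334 = -1244798166$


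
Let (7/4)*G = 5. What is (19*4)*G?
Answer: 1520/7 ≈ 217.14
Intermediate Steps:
G = 20/7 (G = (4/7)*5 = 20/7 ≈ 2.8571)
(19*4)*G = (19*4)*(20/7) = 76*(20/7) = 1520/7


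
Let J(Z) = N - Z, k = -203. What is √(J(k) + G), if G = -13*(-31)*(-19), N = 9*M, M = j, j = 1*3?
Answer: I*√7427 ≈ 86.18*I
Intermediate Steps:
j = 3
M = 3
N = 27 (N = 9*3 = 27)
G = -7657 (G = 403*(-19) = -7657)
J(Z) = 27 - Z
√(J(k) + G) = √((27 - 1*(-203)) - 7657) = √((27 + 203) - 7657) = √(230 - 7657) = √(-7427) = I*√7427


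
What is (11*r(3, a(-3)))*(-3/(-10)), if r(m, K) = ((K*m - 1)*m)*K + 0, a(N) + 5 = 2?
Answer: 297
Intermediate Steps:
a(N) = -3 (a(N) = -5 + 2 = -3)
r(m, K) = K*m*(-1 + K*m) (r(m, K) = ((-1 + K*m)*m)*K + 0 = (m*(-1 + K*m))*K + 0 = K*m*(-1 + K*m) + 0 = K*m*(-1 + K*m))
(11*r(3, a(-3)))*(-3/(-10)) = (11*(-3*3*(-1 - 3*3)))*(-3/(-10)) = (11*(-3*3*(-1 - 9)))*(-3*(-⅒)) = (11*(-3*3*(-10)))*(3/10) = (11*90)*(3/10) = 990*(3/10) = 297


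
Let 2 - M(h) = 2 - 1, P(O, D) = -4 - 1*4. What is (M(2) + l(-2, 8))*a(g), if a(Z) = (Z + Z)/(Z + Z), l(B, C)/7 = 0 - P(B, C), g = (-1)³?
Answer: 57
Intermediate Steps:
g = -1
P(O, D) = -8 (P(O, D) = -4 - 4 = -8)
l(B, C) = 56 (l(B, C) = 7*(0 - 1*(-8)) = 7*(0 + 8) = 7*8 = 56)
a(Z) = 1 (a(Z) = (2*Z)/((2*Z)) = (2*Z)*(1/(2*Z)) = 1)
M(h) = 1 (M(h) = 2 - (2 - 1) = 2 - 1*1 = 2 - 1 = 1)
(M(2) + l(-2, 8))*a(g) = (1 + 56)*1 = 57*1 = 57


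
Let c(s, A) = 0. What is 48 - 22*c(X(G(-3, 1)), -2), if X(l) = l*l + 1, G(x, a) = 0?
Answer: 48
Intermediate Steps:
X(l) = 1 + l² (X(l) = l² + 1 = 1 + l²)
48 - 22*c(X(G(-3, 1)), -2) = 48 - 22*0 = 48 + 0 = 48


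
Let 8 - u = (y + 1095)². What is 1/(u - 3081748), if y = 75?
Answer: -1/4450640 ≈ -2.2469e-7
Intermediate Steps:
u = -1368892 (u = 8 - (75 + 1095)² = 8 - 1*1170² = 8 - 1*1368900 = 8 - 1368900 = -1368892)
1/(u - 3081748) = 1/(-1368892 - 3081748) = 1/(-4450640) = -1/4450640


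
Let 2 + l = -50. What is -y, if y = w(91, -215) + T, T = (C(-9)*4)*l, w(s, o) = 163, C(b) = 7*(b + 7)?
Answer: -3075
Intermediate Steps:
C(b) = 49 + 7*b (C(b) = 7*(7 + b) = 49 + 7*b)
l = -52 (l = -2 - 50 = -52)
T = 2912 (T = ((49 + 7*(-9))*4)*(-52) = ((49 - 63)*4)*(-52) = -14*4*(-52) = -56*(-52) = 2912)
y = 3075 (y = 163 + 2912 = 3075)
-y = -1*3075 = -3075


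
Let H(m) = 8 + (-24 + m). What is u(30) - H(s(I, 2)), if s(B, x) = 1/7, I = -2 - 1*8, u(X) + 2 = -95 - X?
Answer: -778/7 ≈ -111.14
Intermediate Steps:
u(X) = -97 - X (u(X) = -2 + (-95 - X) = -97 - X)
I = -10 (I = -2 - 8 = -10)
s(B, x) = ⅐
H(m) = -16 + m
u(30) - H(s(I, 2)) = (-97 - 1*30) - (-16 + ⅐) = (-97 - 30) - 1*(-111/7) = -127 + 111/7 = -778/7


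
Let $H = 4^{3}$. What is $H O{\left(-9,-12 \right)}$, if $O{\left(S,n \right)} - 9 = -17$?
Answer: $-512$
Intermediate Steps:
$O{\left(S,n \right)} = -8$ ($O{\left(S,n \right)} = 9 - 17 = -8$)
$H = 64$
$H O{\left(-9,-12 \right)} = 64 \left(-8\right) = -512$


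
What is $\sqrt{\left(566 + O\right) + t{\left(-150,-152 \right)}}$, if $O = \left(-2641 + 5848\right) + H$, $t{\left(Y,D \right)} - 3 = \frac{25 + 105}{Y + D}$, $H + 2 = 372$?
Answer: $\frac{\sqrt{94523131}}{151} \approx 64.386$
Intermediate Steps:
$H = 370$ ($H = -2 + 372 = 370$)
$t{\left(Y,D \right)} = 3 + \frac{130}{D + Y}$ ($t{\left(Y,D \right)} = 3 + \frac{25 + 105}{Y + D} = 3 + \frac{130}{D + Y}$)
$O = 3577$ ($O = \left(-2641 + 5848\right) + 370 = 3207 + 370 = 3577$)
$\sqrt{\left(566 + O\right) + t{\left(-150,-152 \right)}} = \sqrt{\left(566 + 3577\right) + \frac{130 + 3 \left(-152\right) + 3 \left(-150\right)}{-152 - 150}} = \sqrt{4143 + \frac{130 - 456 - 450}{-302}} = \sqrt{4143 - - \frac{388}{151}} = \sqrt{4143 + \frac{388}{151}} = \sqrt{\frac{625981}{151}} = \frac{\sqrt{94523131}}{151}$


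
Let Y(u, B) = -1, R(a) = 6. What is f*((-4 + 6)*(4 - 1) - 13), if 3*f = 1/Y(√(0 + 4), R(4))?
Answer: 7/3 ≈ 2.3333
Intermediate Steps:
f = -⅓ (f = (⅓)/(-1) = (⅓)*(-1) = -⅓ ≈ -0.33333)
f*((-4 + 6)*(4 - 1) - 13) = -((-4 + 6)*(4 - 1) - 13)/3 = -(2*3 - 13)/3 = -(6 - 13)/3 = -⅓*(-7) = 7/3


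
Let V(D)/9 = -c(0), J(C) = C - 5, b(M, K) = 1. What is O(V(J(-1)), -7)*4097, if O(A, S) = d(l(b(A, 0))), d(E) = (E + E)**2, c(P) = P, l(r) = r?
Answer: 16388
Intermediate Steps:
J(C) = -5 + C
V(D) = 0 (V(D) = 9*(-1*0) = 9*0 = 0)
d(E) = 4*E**2 (d(E) = (2*E)**2 = 4*E**2)
O(A, S) = 4 (O(A, S) = 4*1**2 = 4*1 = 4)
O(V(J(-1)), -7)*4097 = 4*4097 = 16388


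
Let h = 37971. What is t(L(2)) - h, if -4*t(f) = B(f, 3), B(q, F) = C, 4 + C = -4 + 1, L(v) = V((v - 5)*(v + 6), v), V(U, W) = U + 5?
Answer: -151877/4 ≈ -37969.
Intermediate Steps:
V(U, W) = 5 + U
L(v) = 5 + (-5 + v)*(6 + v) (L(v) = 5 + (v - 5)*(v + 6) = 5 + (-5 + v)*(6 + v))
C = -7 (C = -4 + (-4 + 1) = -4 - 3 = -7)
B(q, F) = -7
t(f) = 7/4 (t(f) = -1/4*(-7) = 7/4)
t(L(2)) - h = 7/4 - 1*37971 = 7/4 - 37971 = -151877/4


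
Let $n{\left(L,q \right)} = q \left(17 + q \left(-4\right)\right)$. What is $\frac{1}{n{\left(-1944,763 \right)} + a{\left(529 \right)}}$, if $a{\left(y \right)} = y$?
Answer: $- \frac{1}{2315176} \approx -4.3193 \cdot 10^{-7}$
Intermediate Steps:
$n{\left(L,q \right)} = q \left(17 - 4 q\right)$
$\frac{1}{n{\left(-1944,763 \right)} + a{\left(529 \right)}} = \frac{1}{763 \left(17 - 3052\right) + 529} = \frac{1}{763 \left(-3035\right) + 529} = \frac{1}{-2315705 + 529} = \frac{1}{-2315176} = - \frac{1}{2315176}$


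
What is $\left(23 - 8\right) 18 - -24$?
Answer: $294$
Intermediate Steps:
$\left(23 - 8\right) 18 - -24 = \left(23 - 8\right) 18 + 24 = 15 \cdot 18 + 24 = 270 + 24 = 294$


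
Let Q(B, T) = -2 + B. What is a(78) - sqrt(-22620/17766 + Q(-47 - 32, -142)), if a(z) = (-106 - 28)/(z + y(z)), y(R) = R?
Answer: -67/78 - I*sqrt(80148019)/987 ≈ -0.85897 - 9.0705*I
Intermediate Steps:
a(z) = -67/z (a(z) = (-106 - 28)/(z + z) = -134*1/(2*z) = -67/z)
a(78) - sqrt(-22620/17766 + Q(-47 - 32, -142)) = -67/78 - sqrt(-22620/17766 + (-2 + (-47 - 32))) = -67*1/78 - sqrt(-22620*1/17766 + (-2 - 79)) = -67/78 - sqrt(-3770/2961 - 81) = -67/78 - sqrt(-243611/2961) = -67/78 - I*sqrt(80148019)/987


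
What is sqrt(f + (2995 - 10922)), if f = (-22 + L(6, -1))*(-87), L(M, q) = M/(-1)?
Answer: 17*I*sqrt(19) ≈ 74.101*I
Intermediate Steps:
L(M, q) = -M (L(M, q) = M*(-1) = -M)
f = 2436 (f = (-22 - 1*6)*(-87) = (-22 - 6)*(-87) = -28*(-87) = 2436)
sqrt(f + (2995 - 10922)) = sqrt(2436 + (2995 - 10922)) = sqrt(2436 - 7927) = sqrt(-5491) = 17*I*sqrt(19)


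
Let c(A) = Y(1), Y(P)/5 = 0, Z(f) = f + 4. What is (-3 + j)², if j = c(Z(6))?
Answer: 9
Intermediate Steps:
Z(f) = 4 + f
Y(P) = 0 (Y(P) = 5*0 = 0)
c(A) = 0
j = 0
(-3 + j)² = (-3 + 0)² = (-3)² = 9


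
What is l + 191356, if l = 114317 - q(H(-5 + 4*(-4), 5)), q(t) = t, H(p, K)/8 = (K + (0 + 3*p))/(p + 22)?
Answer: 306137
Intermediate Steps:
H(p, K) = 8*(K + 3*p)/(22 + p) (H(p, K) = 8*((K + (0 + 3*p))/(p + 22)) = 8*((K + 3*p)/(22 + p)) = 8*(K + 3*p)/(22 + p))
l = 114781 (l = 114317 - 8*(5 + 3*(-5 + 4*(-4)))/(22 + (-5 + 4*(-4))) = 114317 - 8*(5 + 3*(-5 - 16))/(22 + (-5 - 16)) = 114317 - 8*(5 + 3*(-21))/(22 - 21) = 114317 - 8*(5 - 63)/1 = 114317 - 8*(-58) = 114317 - 1*(-464) = 114317 + 464 = 114781)
l + 191356 = 114781 + 191356 = 306137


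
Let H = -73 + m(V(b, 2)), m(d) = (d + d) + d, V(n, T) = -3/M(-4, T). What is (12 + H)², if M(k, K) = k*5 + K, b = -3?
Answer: 14641/4 ≈ 3660.3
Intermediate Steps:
M(k, K) = K + 5*k (M(k, K) = 5*k + K = K + 5*k)
V(n, T) = -3/(-20 + T) (V(n, T) = -3/(T + 5*(-4)) = -3/(T - 20) = -3/(-20 + T))
m(d) = 3*d (m(d) = 2*d + d = 3*d)
H = -145/2 (H = -73 + 3*(-3/(-20 + 2)) = -73 + 3*(-3/(-18)) = -73 + 3*(-3*(-1/18)) = -73 + 3*(⅙) = -73 + ½ = -145/2 ≈ -72.500)
(12 + H)² = (12 - 145/2)² = (-121/2)² = 14641/4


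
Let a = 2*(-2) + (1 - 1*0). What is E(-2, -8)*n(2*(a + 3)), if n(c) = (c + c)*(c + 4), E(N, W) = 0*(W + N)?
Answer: 0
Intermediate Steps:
E(N, W) = 0 (E(N, W) = 0*(N + W) = 0)
a = -3 (a = -4 + (1 + 0) = -4 + 1 = -3)
n(c) = 2*c*(4 + c) (n(c) = (2*c)*(4 + c) = 2*c*(4 + c))
E(-2, -8)*n(2*(a + 3)) = 0*(2*(2*(-3 + 3))*(4 + 2*(-3 + 3))) = 0*(2*(2*0)*(4 + 2*0)) = 0*(2*0*(4 + 0)) = 0*(2*0*4) = 0*0 = 0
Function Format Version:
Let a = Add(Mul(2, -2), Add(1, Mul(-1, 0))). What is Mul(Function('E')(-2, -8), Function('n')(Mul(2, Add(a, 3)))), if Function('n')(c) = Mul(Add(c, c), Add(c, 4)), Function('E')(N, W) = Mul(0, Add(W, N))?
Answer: 0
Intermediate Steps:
Function('E')(N, W) = 0 (Function('E')(N, W) = Mul(0, Add(N, W)) = 0)
a = -3 (a = Add(-4, Add(1, 0)) = Add(-4, 1) = -3)
Function('n')(c) = Mul(2, c, Add(4, c)) (Function('n')(c) = Mul(Mul(2, c), Add(4, c)) = Mul(2, c, Add(4, c)))
Mul(Function('E')(-2, -8), Function('n')(Mul(2, Add(a, 3)))) = Mul(0, Mul(2, Mul(2, Add(-3, 3)), Add(4, Mul(2, Add(-3, 3))))) = Mul(0, Mul(2, Mul(2, 0), Add(4, Mul(2, 0)))) = Mul(0, Mul(2, 0, Add(4, 0))) = Mul(0, Mul(2, 0, 4)) = Mul(0, 0) = 0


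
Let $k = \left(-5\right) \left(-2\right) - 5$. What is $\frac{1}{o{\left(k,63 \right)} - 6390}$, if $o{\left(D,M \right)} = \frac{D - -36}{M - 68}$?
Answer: $- \frac{5}{31991} \approx -0.00015629$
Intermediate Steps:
$k = 5$ ($k = 10 - 5 = 5$)
$o{\left(D,M \right)} = \frac{36 + D}{-68 + M}$ ($o{\left(D,M \right)} = \frac{D + \left(-12 + 48\right)}{-68 + M} = \frac{D + 36}{-68 + M} = \frac{36 + D}{-68 + M}$)
$\frac{1}{o{\left(k,63 \right)} - 6390} = \frac{1}{\frac{36 + 5}{-68 + 63} - 6390} = \frac{1}{\frac{1}{-5} \cdot 41 - 6390} = \frac{1}{\left(- \frac{1}{5}\right) 41 - 6390} = \frac{1}{- \frac{41}{5} - 6390} = \frac{1}{- \frac{31991}{5}} = - \frac{5}{31991}$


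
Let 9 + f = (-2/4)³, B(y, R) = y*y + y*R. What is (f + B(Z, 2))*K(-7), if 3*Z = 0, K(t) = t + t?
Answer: 511/4 ≈ 127.75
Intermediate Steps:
K(t) = 2*t
Z = 0 (Z = (⅓)*0 = 0)
B(y, R) = y² + R*y
f = -73/8 (f = -9 + (-2/4)³ = -9 + (-2*¼)³ = -9 + (-½)³ = -9 - ⅛ = -73/8 ≈ -9.1250)
(f + B(Z, 2))*K(-7) = (-73/8 + 0*(2 + 0))*(2*(-7)) = (-73/8 + 0*2)*(-14) = (-73/8 + 0)*(-14) = -73/8*(-14) = 511/4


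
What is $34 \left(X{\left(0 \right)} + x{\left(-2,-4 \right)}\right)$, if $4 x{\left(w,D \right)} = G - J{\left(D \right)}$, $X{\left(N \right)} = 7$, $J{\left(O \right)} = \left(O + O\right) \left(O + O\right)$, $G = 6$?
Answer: $-255$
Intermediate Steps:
$J{\left(O \right)} = 4 O^{2}$ ($J{\left(O \right)} = 2 O 2 O = 4 O^{2}$)
$x{\left(w,D \right)} = \frac{3}{2} - D^{2}$ ($x{\left(w,D \right)} = \frac{6 - 4 D^{2}}{4} = \frac{3}{2} - D^{2}$)
$34 \left(X{\left(0 \right)} + x{\left(-2,-4 \right)}\right) = 34 \left(7 + \left(\frac{3}{2} - \left(-4\right)^{2}\right)\right) = 34 \left(7 + \left(\frac{3}{2} - 16\right)\right) = 34 \left(7 - \frac{29}{2}\right) = 34 \left(- \frac{15}{2}\right) = -255$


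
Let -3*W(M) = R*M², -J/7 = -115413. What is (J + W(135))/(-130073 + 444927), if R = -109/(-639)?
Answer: 28643343/11177317 ≈ 2.5626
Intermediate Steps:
J = 807891 (J = -7*(-115413) = 807891)
R = 109/639 (R = -109*(-1/639) = 109/639 ≈ 0.17058)
W(M) = -109*M²/1917
(J + W(135))/(-130073 + 444927) = (807891 - 109/1917*135²)/(-130073 + 444927) = (807891 - 109/1917*18225)/314854 = (807891 - 73575/71)*(1/314854) = (57286686/71)*(1/314854) = 28643343/11177317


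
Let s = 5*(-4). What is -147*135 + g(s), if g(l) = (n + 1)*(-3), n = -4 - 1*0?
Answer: -19836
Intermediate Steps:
s = -20
n = -4 (n = -4 + 0 = -4)
g(l) = 9 (g(l) = (-4 + 1)*(-3) = -3*(-3) = 9)
-147*135 + g(s) = -147*135 + 9 = -19845 + 9 = -19836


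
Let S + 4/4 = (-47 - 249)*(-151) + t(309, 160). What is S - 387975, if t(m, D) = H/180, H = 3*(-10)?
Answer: -2059681/6 ≈ -3.4328e+5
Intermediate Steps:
H = -30
t(m, D) = -⅙ (t(m, D) = -30/180 = -30*1/180 = -⅙)
S = 268169/6 (S = -1 + ((-47 - 249)*(-151) - ⅙) = -1 + (-296*(-151) - ⅙) = -1 + (44696 - ⅙) = -1 + 268175/6 = 268169/6 ≈ 44695.)
S - 387975 = 268169/6 - 387975 = -2059681/6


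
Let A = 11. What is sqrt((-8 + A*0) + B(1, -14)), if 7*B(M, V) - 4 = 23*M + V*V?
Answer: sqrt(1169)/7 ≈ 4.8844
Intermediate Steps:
B(M, V) = 4/7 + V**2/7 + 23*M/7 (B(M, V) = 4/7 + (23*M + V*V)/7 = 4/7 + (23*M + V**2)/7 = 4/7 + (V**2 + 23*M)/7 = 4/7 + (V**2/7 + 23*M/7) = 4/7 + V**2/7 + 23*M/7)
sqrt((-8 + A*0) + B(1, -14)) = sqrt((-8 + 11*0) + (4/7 + (1/7)*(-14)**2 + (23/7)*1)) = sqrt((-8 + 0) + (4/7 + (1/7)*196 + 23/7)) = sqrt(-8 + (4/7 + 28 + 23/7)) = sqrt(-8 + 223/7) = sqrt(167/7) = sqrt(1169)/7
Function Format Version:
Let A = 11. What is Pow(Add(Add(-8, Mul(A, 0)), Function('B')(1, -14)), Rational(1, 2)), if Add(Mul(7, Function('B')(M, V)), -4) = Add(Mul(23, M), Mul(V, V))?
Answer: Mul(Rational(1, 7), Pow(1169, Rational(1, 2))) ≈ 4.8844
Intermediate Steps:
Function('B')(M, V) = Add(Rational(4, 7), Mul(Rational(1, 7), Pow(V, 2)), Mul(Rational(23, 7), M)) (Function('B')(M, V) = Add(Rational(4, 7), Mul(Rational(1, 7), Add(Mul(23, M), Mul(V, V)))) = Add(Rational(4, 7), Mul(Rational(1, 7), Add(Mul(23, M), Pow(V, 2)))) = Add(Rational(4, 7), Mul(Rational(1, 7), Add(Pow(V, 2), Mul(23, M)))) = Add(Rational(4, 7), Add(Mul(Rational(1, 7), Pow(V, 2)), Mul(Rational(23, 7), M))) = Add(Rational(4, 7), Mul(Rational(1, 7), Pow(V, 2)), Mul(Rational(23, 7), M)))
Pow(Add(Add(-8, Mul(A, 0)), Function('B')(1, -14)), Rational(1, 2)) = Pow(Add(Add(-8, Mul(11, 0)), Add(Rational(4, 7), Mul(Rational(1, 7), Pow(-14, 2)), Mul(Rational(23, 7), 1))), Rational(1, 2)) = Pow(Add(Add(-8, 0), Add(Rational(4, 7), Mul(Rational(1, 7), 196), Rational(23, 7))), Rational(1, 2)) = Pow(Add(-8, Add(Rational(4, 7), 28, Rational(23, 7))), Rational(1, 2)) = Pow(Add(-8, Rational(223, 7)), Rational(1, 2)) = Pow(Rational(167, 7), Rational(1, 2)) = Mul(Rational(1, 7), Pow(1169, Rational(1, 2)))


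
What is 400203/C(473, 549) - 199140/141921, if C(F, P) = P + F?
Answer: 18864562961/48347754 ≈ 390.19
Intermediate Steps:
C(F, P) = F + P
400203/C(473, 549) - 199140/141921 = 400203/(473 + 549) - 199140/141921 = 400203/1022 - 199140*1/141921 = 400203*(1/1022) - 66380/47307 = 400203/1022 - 66380/47307 = 18864562961/48347754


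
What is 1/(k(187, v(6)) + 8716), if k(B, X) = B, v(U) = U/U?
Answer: 1/8903 ≈ 0.00011232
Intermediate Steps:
v(U) = 1
1/(k(187, v(6)) + 8716) = 1/(187 + 8716) = 1/8903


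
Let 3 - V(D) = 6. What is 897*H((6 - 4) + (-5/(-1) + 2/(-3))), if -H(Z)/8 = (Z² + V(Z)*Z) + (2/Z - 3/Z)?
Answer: -8570536/57 ≈ -1.5036e+5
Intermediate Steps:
V(D) = -3 (V(D) = 3 - 1*6 = 3 - 6 = -3)
H(Z) = -8*Z² + 8/Z + 24*Z (H(Z) = -8*((Z² - 3*Z) + (2/Z - 3/Z)) = -8*((Z² - 3*Z) - 1/Z) = -8*(Z² - 1/Z - 3*Z) = -8*Z² + 8/Z + 24*Z)
897*H((6 - 4) + (-5/(-1) + 2/(-3))) = 897*(8*(1 + ((6 - 4) + (-5/(-1) + 2/(-3)))²*(3 - ((6 - 4) + (-5/(-1) + 2/(-3)))))/((6 - 4) + (-5/(-1) + 2/(-3)))) = 897*(8*(1 + (2 + (-5*(-1) + 2*(-⅓)))²*(3 - (2 + (-5*(-1) + 2*(-⅓)))))/(2 + (-5*(-1) + 2*(-⅓)))) = 897*(8*(1 + (2 + (5 - ⅔))²*(3 - (2 + (5 - ⅔))))/(2 + (5 - ⅔))) = 897*(8*(1 + (2 + 13/3)²*(3 - (2 + 13/3)))/(2 + 13/3)) = 897*(8*(1 + (19/3)²*(3 - 1*19/3))/(19/3)) = 897*(8*(3/19)*(1 + 361*(3 - 19/3)/9)) = 897*(8*(3/19)*(1 + (361/9)*(-10/3))) = 897*(8*(3/19)*(1 - 3610/27)) = 897*(8*(3/19)*(-3583/27)) = 897*(-28664/171) = -8570536/57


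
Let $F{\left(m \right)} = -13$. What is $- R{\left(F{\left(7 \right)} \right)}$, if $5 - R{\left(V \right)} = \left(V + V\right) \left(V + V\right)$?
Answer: $671$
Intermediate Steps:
$R{\left(V \right)} = 5 - 4 V^{2}$ ($R{\left(V \right)} = 5 - \left(V + V\right) \left(V + V\right) = 5 - 2 V 2 V = 5 - 4 V^{2}$)
$- R{\left(F{\left(7 \right)} \right)} = - (5 - 4 \left(-13\right)^{2}) = - (5 - 676) = \left(-1\right) \left(-671\right) = 671$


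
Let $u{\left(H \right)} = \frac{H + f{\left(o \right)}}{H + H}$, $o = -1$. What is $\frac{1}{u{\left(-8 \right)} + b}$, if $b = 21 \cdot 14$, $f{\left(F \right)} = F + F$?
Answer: $\frac{8}{2357} \approx 0.0033941$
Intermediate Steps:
$f{\left(F \right)} = 2 F$
$b = 294$
$u{\left(H \right)} = \frac{-2 + H}{2 H}$ ($u{\left(H \right)} = \frac{H + 2 \left(-1\right)}{H + H} = \frac{H - 2}{2 H} = \left(-2 + H\right) \frac{1}{2 H} = \frac{-2 + H}{2 H}$)
$\frac{1}{u{\left(-8 \right)} + b} = \frac{1}{\frac{-2 - 8}{2 \left(-8\right)} + 294} = \frac{1}{\frac{1}{2} \left(- \frac{1}{8}\right) \left(-10\right) + 294} = \frac{1}{\frac{5}{8} + 294} = \frac{1}{\frac{2357}{8}} = \frac{8}{2357}$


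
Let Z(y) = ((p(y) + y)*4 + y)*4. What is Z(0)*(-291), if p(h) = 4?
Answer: -18624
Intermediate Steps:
Z(y) = 64 + 20*y (Z(y) = ((4 + y)*4 + y)*4 = ((16 + 4*y) + y)*4 = (16 + 5*y)*4 = 64 + 20*y)
Z(0)*(-291) = (64 + 20*0)*(-291) = (64 + 0)*(-291) = 64*(-291) = -18624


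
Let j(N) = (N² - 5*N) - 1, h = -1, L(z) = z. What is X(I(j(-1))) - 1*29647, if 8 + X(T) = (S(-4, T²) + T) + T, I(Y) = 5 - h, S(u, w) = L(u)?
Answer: -29647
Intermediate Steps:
j(N) = -1 + N² - 5*N
S(u, w) = u
I(Y) = 6 (I(Y) = 5 - 1*(-1) = 5 + 1 = 6)
X(T) = -12 + 2*T (X(T) = -8 + ((-4 + T) + T) = -8 + (-4 + 2*T) = -12 + 2*T)
X(I(j(-1))) - 1*29647 = (-12 + 2*6) - 1*29647 = (-12 + 12) - 29647 = 0 - 29647 = -29647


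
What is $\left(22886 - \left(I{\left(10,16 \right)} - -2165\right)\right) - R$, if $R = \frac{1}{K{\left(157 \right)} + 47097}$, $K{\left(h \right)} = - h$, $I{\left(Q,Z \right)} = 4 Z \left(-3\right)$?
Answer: $\frac{981656219}{46940} \approx 20913.0$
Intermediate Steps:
$I{\left(Q,Z \right)} = - 12 Z$
$R = \frac{1}{46940}$ ($R = \frac{1}{\left(-1\right) 157 + 47097} = \frac{1}{-157 + 47097} = \frac{1}{46940} \approx 2.1304 \cdot 10^{-5}$)
$\left(22886 - \left(I{\left(10,16 \right)} - -2165\right)\right) - R = \left(22886 - \left(\left(-12\right) 16 - -2165\right)\right) - \frac{1}{46940} = \left(22886 - \left(-192 + 2165\right)\right) - \frac{1}{46940} = \left(22886 - 1973\right) - \frac{1}{46940} = 20913 - \frac{1}{46940} = \frac{981656219}{46940}$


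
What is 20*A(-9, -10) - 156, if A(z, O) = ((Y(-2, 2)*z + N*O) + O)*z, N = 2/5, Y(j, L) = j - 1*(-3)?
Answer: 3984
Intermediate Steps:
Y(j, L) = 3 + j (Y(j, L) = j + 3 = 3 + j)
N = 2/5 (N = (1/5)*2 = 2/5 ≈ 0.40000)
A(z, O) = z*(z + 7*O/5) (A(z, O) = (((3 - 2)*z + 2*O/5) + O)*z = ((1*z + 2*O/5) + O)*z = ((z + 2*O/5) + O)*z = (z + 7*O/5)*z = z*(z + 7*O/5))
20*A(-9, -10) - 156 = 20*((1/5)*(-9)*(5*(-9) + 7*(-10))) - 156 = 20*((1/5)*(-9)*(-45 - 70)) - 156 = 20*((1/5)*(-9)*(-115)) - 156 = 20*207 - 156 = 4140 - 156 = 3984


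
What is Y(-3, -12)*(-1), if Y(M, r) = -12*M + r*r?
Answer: -180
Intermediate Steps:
Y(M, r) = r**2 - 12*M (Y(M, r) = -12*M + r**2 = r**2 - 12*M)
Y(-3, -12)*(-1) = ((-12)**2 - 12*(-3))*(-1) = (144 + 36)*(-1) = 180*(-1) = -180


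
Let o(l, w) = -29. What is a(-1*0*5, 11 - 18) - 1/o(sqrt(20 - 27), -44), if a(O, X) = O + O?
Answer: 1/29 ≈ 0.034483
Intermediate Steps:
a(O, X) = 2*O
a(-1*0*5, 11 - 18) - 1/o(sqrt(20 - 27), -44) = 2*(-1*0*5) - 1/(-29) = 2*(0*5) - 1*(-1/29) = 2*0 + 1/29 = 0 + 1/29 = 1/29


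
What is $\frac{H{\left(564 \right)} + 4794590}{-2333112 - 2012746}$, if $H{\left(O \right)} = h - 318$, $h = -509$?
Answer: $- \frac{4793763}{4345858} \approx -1.1031$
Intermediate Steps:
$H{\left(O \right)} = -827$ ($H{\left(O \right)} = -509 - 318 = -827$)
$\frac{H{\left(564 \right)} + 4794590}{-2333112 - 2012746} = \frac{-827 + 4794590}{-2333112 - 2012746} = \frac{4793763}{-4345858} = 4793763 \left(- \frac{1}{4345858}\right) = - \frac{4793763}{4345858}$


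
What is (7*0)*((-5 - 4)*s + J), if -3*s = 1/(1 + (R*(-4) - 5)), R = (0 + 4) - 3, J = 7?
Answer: 0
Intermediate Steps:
R = 1 (R = 4 - 3 = 1)
s = 1/24 (s = -1/(3*(1 + (1*(-4) - 5))) = -1/(3*(1 + (-4 - 5))) = -1/(3*(1 - 9)) = -⅓/(-8) = -⅓*(-⅛) = 1/24 ≈ 0.041667)
(7*0)*((-5 - 4)*s + J) = (7*0)*((-5 - 4)*(1/24) + 7) = 0*(-9*1/24 + 7) = 0*(-3/8 + 7) = 0*(53/8) = 0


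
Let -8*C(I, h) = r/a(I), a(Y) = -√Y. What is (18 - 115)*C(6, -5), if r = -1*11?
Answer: 1067*√6/48 ≈ 54.450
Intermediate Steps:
r = -11
C(I, h) = -11/(8*√I) (C(I, h) = -(-11)/(8*((-√I))) = -(-11)*(-1/√I)/8 = -11/(8*√I))
(18 - 115)*C(6, -5) = (18 - 115)*(-11*√6/48) = -(-1067)*√6/6/8 = -(-1067)*√6/48 = 1067*√6/48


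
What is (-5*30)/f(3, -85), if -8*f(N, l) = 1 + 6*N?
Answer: 1200/19 ≈ 63.158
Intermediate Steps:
f(N, l) = -⅛ - 3*N/4 (f(N, l) = -(1 + 6*N)/8 = -⅛ - 3*N/4)
(-5*30)/f(3, -85) = (-5*30)/(-⅛ - ¾*3) = -150/(-⅛ - 9/4) = -150/(-19/8) = -150*(-8/19) = 1200/19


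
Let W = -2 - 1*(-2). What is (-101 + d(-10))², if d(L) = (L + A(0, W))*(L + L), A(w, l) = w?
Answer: 9801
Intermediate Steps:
W = 0 (W = -2 + 2 = 0)
d(L) = 2*L² (d(L) = (L + 0)*(L + L) = L*(2*L) = 2*L²)
(-101 + d(-10))² = (-101 + 2*(-10)²)² = (-101 + 2*100)² = (-101 + 200)² = 99² = 9801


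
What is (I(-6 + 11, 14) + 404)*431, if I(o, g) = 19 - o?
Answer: 180158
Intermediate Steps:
(I(-6 + 11, 14) + 404)*431 = ((19 - (-6 + 11)) + 404)*431 = ((19 - 1*5) + 404)*431 = ((19 - 5) + 404)*431 = (14 + 404)*431 = 418*431 = 180158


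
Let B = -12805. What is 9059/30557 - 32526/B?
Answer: 85376729/30098645 ≈ 2.8366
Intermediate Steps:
9059/30557 - 32526/B = 9059/30557 - 32526/(-12805) = 9059*(1/30557) - 32526*(-1/12805) = 9059/30557 + 2502/985 = 85376729/30098645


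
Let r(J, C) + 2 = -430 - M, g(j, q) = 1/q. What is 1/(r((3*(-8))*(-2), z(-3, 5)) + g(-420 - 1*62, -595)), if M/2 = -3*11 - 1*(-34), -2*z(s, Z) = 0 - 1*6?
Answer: -595/258231 ≈ -0.0023041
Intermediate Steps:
z(s, Z) = 3 (z(s, Z) = -(0 - 1*6)/2 = -(0 - 6)/2 = -½*(-6) = 3)
M = 2 (M = 2*(-3*11 - 1*(-34)) = 2*(-33 + 34) = 2*1 = 2)
r(J, C) = -434 (r(J, C) = -2 + (-430 - 1*2) = -2 + (-430 - 2) = -2 - 432 = -434)
1/(r((3*(-8))*(-2), z(-3, 5)) + g(-420 - 1*62, -595)) = 1/(-434 + 1/(-595)) = 1/(-434 - 1/595) = 1/(-258231/595) = -595/258231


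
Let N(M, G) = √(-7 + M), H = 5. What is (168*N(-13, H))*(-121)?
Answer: -40656*I*√5 ≈ -90910.0*I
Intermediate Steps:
(168*N(-13, H))*(-121) = (168*√(-7 - 13))*(-121) = (168*√(-20))*(-121) = (168*(2*I*√5))*(-121) = (336*I*√5)*(-121) = -40656*I*√5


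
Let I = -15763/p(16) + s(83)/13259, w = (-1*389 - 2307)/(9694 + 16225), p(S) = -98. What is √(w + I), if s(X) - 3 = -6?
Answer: √3720877261896474392530/4811240294 ≈ 12.678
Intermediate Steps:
s(X) = -3 (s(X) = 3 - 6 = -3)
w = -2696/25919 (w = (-389 - 2307)/25919 = -2696*1/25919 = -2696/25919 ≈ -0.10402)
I = 209001323/1299382 (I = -15763/(-98) - 3/13259 = -15763*(-1/98) - 3*1/13259 = 15763/98 - 3/13259 = 209001323/1299382 ≈ 160.85)
√(w + I) = √(-2696/25919 + 209001323/1299382) = √(5413602156965/33678682058) = √3720877261896474392530/4811240294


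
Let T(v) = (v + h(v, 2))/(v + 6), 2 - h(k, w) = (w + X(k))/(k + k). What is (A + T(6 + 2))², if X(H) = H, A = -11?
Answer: 1338649/12544 ≈ 106.72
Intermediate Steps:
h(k, w) = 2 - (k + w)/(2*k) (h(k, w) = 2 - (w + k)/(k + k) = 2 - (k + w)/(2*k))
T(v) = (v + (-2 + 3*v)/(2*v))/(6 + v) (T(v) = (v + (-1*2 + 3*v)/(2*v))/(v + 6) = (v + (-2 + 3*v)/(2*v))/(6 + v))
(A + T(6 + 2))² = (-11 + (-1 + (6 + 2)² + 3*(6 + 2)/2)/((6 + 2)*(6 + (6 + 2))))² = (-11 + (-1 + 8² + (3/2)*8)/(8*(6 + 8)))² = (-11 + (⅛)*(-1 + 64 + 12)/14)² = (-11 + (⅛)*(1/14)*75)² = (-11 + 75/112)² = (-1157/112)² = 1338649/12544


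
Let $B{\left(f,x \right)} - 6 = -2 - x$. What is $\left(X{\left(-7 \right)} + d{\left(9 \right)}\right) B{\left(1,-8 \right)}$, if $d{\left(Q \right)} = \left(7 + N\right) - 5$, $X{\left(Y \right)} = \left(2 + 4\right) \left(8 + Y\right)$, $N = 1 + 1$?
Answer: $120$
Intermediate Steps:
$B{\left(f,x \right)} = 4 - x$ ($B{\left(f,x \right)} = 6 - \left(2 + x\right) = 4 - x$)
$N = 2$
$X{\left(Y \right)} = 48 + 6 Y$ ($X{\left(Y \right)} = 6 \left(8 + Y\right) = 48 + 6 Y$)
$d{\left(Q \right)} = 4$ ($d{\left(Q \right)} = \left(7 + 2\right) - 5 = 9 - 5 = 4$)
$\left(X{\left(-7 \right)} + d{\left(9 \right)}\right) B{\left(1,-8 \right)} = \left(\left(48 + 6 \left(-7\right)\right) + 4\right) \left(4 - -8\right) = \left(\left(48 - 42\right) + 4\right) \left(4 + 8\right) = \left(6 + 4\right) 12 = 10 \cdot 12 = 120$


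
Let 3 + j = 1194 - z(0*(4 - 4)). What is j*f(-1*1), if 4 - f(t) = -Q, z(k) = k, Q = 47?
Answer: 60741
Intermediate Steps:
f(t) = 51 (f(t) = 4 - (-1)*47 = 4 - 1*(-47) = 4 + 47 = 51)
j = 1191 (j = -3 + (1194 - 0*(4 - 4)) = -3 + (1194 - 0*0) = -3 + (1194 - 1*0) = -3 + (1194 + 0) = -3 + 1194 = 1191)
j*f(-1*1) = 1191*51 = 60741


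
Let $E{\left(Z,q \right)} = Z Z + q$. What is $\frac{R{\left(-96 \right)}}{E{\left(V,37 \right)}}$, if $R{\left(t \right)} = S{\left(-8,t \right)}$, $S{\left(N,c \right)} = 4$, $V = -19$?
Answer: $\frac{2}{199} \approx 0.01005$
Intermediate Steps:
$R{\left(t \right)} = 4$
$E{\left(Z,q \right)} = q + Z^{2}$ ($E{\left(Z,q \right)} = Z^{2} + q = q + Z^{2}$)
$\frac{R{\left(-96 \right)}}{E{\left(V,37 \right)}} = \frac{4}{37 + \left(-19\right)^{2}} = \frac{4}{37 + 361} = \frac{4}{398} = 4 \cdot \frac{1}{398} = \frac{2}{199}$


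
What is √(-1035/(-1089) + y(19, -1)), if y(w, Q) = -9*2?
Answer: I*√2063/11 ≈ 4.1291*I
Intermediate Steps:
y(w, Q) = -18
√(-1035/(-1089) + y(19, -1)) = √(-1035/(-1089) - 18) = √(-1035*(-1/1089) - 18) = √(115/121 - 18) = √(-2063/121) = I*√2063/11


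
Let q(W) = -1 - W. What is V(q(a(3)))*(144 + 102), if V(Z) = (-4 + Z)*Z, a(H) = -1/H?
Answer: 2296/3 ≈ 765.33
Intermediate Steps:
V(Z) = Z*(-4 + Z)
V(q(a(3)))*(144 + 102) = ((-1 - (-1)/3)*(-4 + (-1 - (-1)/3)))*(144 + 102) = ((-1 - (-1)/3)*(-4 + (-1 - (-1)/3)))*246 = ((-1 - 1*(-⅓))*(-4 + (-1 - 1*(-⅓))))*246 = ((-1 + ⅓)*(-4 + (-1 + ⅓)))*246 = -2*(-4 - ⅔)/3*246 = -⅔*(-14/3)*246 = (28/9)*246 = 2296/3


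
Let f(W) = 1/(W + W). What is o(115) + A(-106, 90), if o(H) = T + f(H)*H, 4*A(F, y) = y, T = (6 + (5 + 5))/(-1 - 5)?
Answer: 61/3 ≈ 20.333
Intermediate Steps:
T = -8/3 (T = (6 + 10)/(-6) = 16*(-1/6) = -8/3 ≈ -2.6667)
A(F, y) = y/4
f(W) = 1/(2*W)
o(H) = -13/6 (o(H) = -8/3 + (1/(2*H))*H = -8/3 + 1/2 = -13/6)
o(115) + A(-106, 90) = -13/6 + (1/4)*90 = -13/6 + 45/2 = 61/3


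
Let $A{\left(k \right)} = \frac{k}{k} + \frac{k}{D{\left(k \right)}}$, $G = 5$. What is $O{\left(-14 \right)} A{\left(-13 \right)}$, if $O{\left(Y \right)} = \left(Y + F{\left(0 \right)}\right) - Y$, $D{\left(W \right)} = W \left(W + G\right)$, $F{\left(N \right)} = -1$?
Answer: $- \frac{7}{8} \approx -0.875$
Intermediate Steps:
$D{\left(W \right)} = W \left(5 + W\right)$ ($D{\left(W \right)} = W \left(W + 5\right) = W \left(5 + W\right)$)
$A{\left(k \right)} = 1 + \frac{1}{5 + k}$ ($A{\left(k \right)} = \frac{k}{k} + \frac{k}{k \left(5 + k\right)} = 1 + k \frac{1}{k \left(5 + k\right)} = 1 + \frac{1}{5 + k}$)
$O{\left(Y \right)} = -1$ ($O{\left(Y \right)} = \left(Y - 1\right) - Y = \left(-1 + Y\right) - Y = -1$)
$O{\left(-14 \right)} A{\left(-13 \right)} = - \frac{6 - 13}{5 - 13} = - \frac{-7}{-8} = - \frac{\left(-1\right) \left(-7\right)}{8} = \left(-1\right) \frac{7}{8} = - \frac{7}{8}$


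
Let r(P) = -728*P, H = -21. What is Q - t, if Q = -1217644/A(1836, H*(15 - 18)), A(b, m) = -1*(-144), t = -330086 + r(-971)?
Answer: -13869283/36 ≈ -3.8526e+5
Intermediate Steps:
t = 376802 (t = -330086 - 728*(-971) = -330086 + 706888 = 376802)
A(b, m) = 144
Q = -304411/36 (Q = -1217644/144 = -1217644*1/144 = -304411/36 ≈ -8455.9)
Q - t = -304411/36 - 1*376802 = -304411/36 - 376802 = -13869283/36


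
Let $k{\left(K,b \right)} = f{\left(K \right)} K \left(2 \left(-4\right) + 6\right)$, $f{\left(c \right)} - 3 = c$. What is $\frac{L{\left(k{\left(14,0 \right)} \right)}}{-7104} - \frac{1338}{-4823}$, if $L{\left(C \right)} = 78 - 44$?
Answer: $\frac{4670585}{17131296} \approx 0.27263$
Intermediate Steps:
$f{\left(c \right)} = 3 + c$
$k{\left(K,b \right)} = - 2 K \left(3 + K\right)$ ($k{\left(K,b \right)} = \left(3 + K\right) K \left(2 \left(-4\right) + 6\right) = K \left(3 + K\right) \left(-8 + 6\right) = K \left(3 + K\right) \left(-2\right) = - 2 K \left(3 + K\right)$)
$L{\left(C \right)} = 34$ ($L{\left(C \right)} = 78 - 44 = 34$)
$\frac{L{\left(k{\left(14,0 \right)} \right)}}{-7104} - \frac{1338}{-4823} = \frac{34}{-7104} - \frac{1338}{-4823} = 34 \left(- \frac{1}{7104}\right) - - \frac{1338}{4823} = - \frac{17}{3552} + \frac{1338}{4823} = \frac{4670585}{17131296}$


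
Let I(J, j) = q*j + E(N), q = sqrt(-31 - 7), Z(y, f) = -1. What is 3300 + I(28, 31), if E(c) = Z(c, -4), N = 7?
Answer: 3299 + 31*I*sqrt(38) ≈ 3299.0 + 191.1*I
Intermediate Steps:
E(c) = -1
q = I*sqrt(38) (q = sqrt(-38) = I*sqrt(38) ≈ 6.1644*I)
I(J, j) = -1 + I*j*sqrt(38) (I(J, j) = (I*sqrt(38))*j - 1 = I*j*sqrt(38) - 1 = -1 + I*j*sqrt(38))
3300 + I(28, 31) = 3300 + (-1 + I*31*sqrt(38)) = 3300 + (-1 + 31*I*sqrt(38)) = 3299 + 31*I*sqrt(38)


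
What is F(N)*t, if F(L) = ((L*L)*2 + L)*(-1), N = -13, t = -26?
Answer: 8450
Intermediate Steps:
F(L) = -L - 2*L² (F(L) = (L²*2 + L)*(-1) = (2*L² + L)*(-1) = (L + 2*L²)*(-1) = -L - 2*L²)
F(N)*t = -1*(-13)*(1 + 2*(-13))*(-26) = -1*(-13)*(1 - 26)*(-26) = -1*(-13)*(-25)*(-26) = -325*(-26) = 8450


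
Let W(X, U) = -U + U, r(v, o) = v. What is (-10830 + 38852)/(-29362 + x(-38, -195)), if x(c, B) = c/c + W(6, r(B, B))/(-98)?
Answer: -28022/29361 ≈ -0.95440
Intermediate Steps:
W(X, U) = 0
x(c, B) = 1 (x(c, B) = c/c + 0/(-98) = 1 + 0*(-1/98) = 1 + 0 = 1)
(-10830 + 38852)/(-29362 + x(-38, -195)) = (-10830 + 38852)/(-29362 + 1) = 28022/(-29361) = 28022*(-1/29361) = -28022/29361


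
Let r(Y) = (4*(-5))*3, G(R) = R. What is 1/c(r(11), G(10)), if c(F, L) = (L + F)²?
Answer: 1/2500 ≈ 0.00040000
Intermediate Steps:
r(Y) = -60 (r(Y) = -20*3 = -60)
c(F, L) = (F + L)²
1/c(r(11), G(10)) = 1/((-60 + 10)²) = 1/((-50)²) = 1/2500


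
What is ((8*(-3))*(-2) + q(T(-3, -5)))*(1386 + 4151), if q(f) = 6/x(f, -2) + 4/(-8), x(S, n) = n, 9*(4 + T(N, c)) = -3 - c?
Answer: 492793/2 ≈ 2.4640e+5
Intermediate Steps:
T(N, c) = -13/3 - c/9 (T(N, c) = -4 + (-3 - c)/9 = -4 + (-1/3 - c/9) = -13/3 - c/9)
q(f) = -7/2 (q(f) = 6/(-2) + 4/(-8) = 6*(-1/2) + 4*(-1/8) = -3 - 1/2 = -7/2)
((8*(-3))*(-2) + q(T(-3, -5)))*(1386 + 4151) = ((8*(-3))*(-2) - 7/2)*(1386 + 4151) = (-24*(-2) - 7/2)*5537 = (48 - 7/2)*5537 = (89/2)*5537 = 492793/2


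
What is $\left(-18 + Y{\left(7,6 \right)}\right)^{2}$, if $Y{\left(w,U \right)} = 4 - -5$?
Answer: $81$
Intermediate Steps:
$Y{\left(w,U \right)} = 9$ ($Y{\left(w,U \right)} = 4 + 5 = 9$)
$\left(-18 + Y{\left(7,6 \right)}\right)^{2} = \left(-18 + 9\right)^{2} = \left(-9\right)^{2} = 81$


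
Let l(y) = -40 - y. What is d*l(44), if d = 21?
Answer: -1764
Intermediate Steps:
d*l(44) = 21*(-40 - 1*44) = 21*(-40 - 44) = 21*(-84) = -1764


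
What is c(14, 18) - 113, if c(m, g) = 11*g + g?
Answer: 103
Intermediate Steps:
c(m, g) = 12*g
c(14, 18) - 113 = 12*18 - 113 = 216 - 113 = 103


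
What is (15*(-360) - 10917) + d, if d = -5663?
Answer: -21980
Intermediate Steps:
(15*(-360) - 10917) + d = (15*(-360) - 10917) - 5663 = (-5400 - 10917) - 5663 = -16317 - 5663 = -21980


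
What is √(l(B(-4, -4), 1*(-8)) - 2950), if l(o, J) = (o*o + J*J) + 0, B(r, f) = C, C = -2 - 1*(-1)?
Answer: I*√2885 ≈ 53.712*I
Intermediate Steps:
C = -1 (C = -2 + 1 = -1)
B(r, f) = -1
l(o, J) = J² + o² (l(o, J) = (o² + J²) + 0 = (J² + o²) + 0 = J² + o²)
√(l(B(-4, -4), 1*(-8)) - 2950) = √(((1*(-8))² + (-1)²) - 2950) = √(((-8)² + 1) - 2950) = √((64 + 1) - 2950) = √(65 - 2950) = √(-2885) = I*√2885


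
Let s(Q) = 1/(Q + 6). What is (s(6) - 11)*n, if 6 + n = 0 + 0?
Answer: 131/2 ≈ 65.500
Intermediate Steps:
n = -6 (n = -6 + (0 + 0) = -6 + 0 = -6)
s(Q) = 1/(6 + Q)
(s(6) - 11)*n = (1/(6 + 6) - 11)*(-6) = (1/12 - 11)*(-6) = -131/12*(-6) = 131/2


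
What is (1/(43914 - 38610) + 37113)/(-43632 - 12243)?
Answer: -196847353/296361000 ≈ -0.66422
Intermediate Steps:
(1/(43914 - 38610) + 37113)/(-43632 - 12243) = (1/5304 + 37113)/(-55875) = (1/5304 + 37113)*(-1/55875) = (196847353/5304)*(-1/55875) = -196847353/296361000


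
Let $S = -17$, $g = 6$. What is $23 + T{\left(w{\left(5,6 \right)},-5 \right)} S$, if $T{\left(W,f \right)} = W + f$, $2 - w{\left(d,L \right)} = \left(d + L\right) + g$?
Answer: $363$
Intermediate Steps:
$w{\left(d,L \right)} = -4 - L - d$ ($w{\left(d,L \right)} = 2 - \left(\left(d + L\right) + 6\right) = 2 - \left(\left(L + d\right) + 6\right) = 2 - \left(6 + L + d\right) = -4 - L - d$)
$23 + T{\left(w{\left(5,6 \right)},-5 \right)} S = 23 + \left(\left(-4 - 6 - 5\right) - 5\right) \left(-17\right) = 23 + \left(-15 - 5\right) \left(-17\right) = 23 - -340 = 23 + 340 = 363$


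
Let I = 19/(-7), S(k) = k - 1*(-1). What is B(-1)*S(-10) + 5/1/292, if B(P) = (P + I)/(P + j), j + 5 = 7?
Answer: 10454/7 ≈ 1493.4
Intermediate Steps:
S(k) = 1 + k (S(k) = k + 1 = 1 + k)
I = -19/7 (I = 19*(-⅐) = -19/7 ≈ -2.7143)
j = 2 (j = -5 + 7 = 2)
B(P) = (-19/7 + P)/(2 + P) (B(P) = (P - 19/7)/(P + 2) = (-19/7 + P)/(2 + P))
B(-1)*S(-10) + 5/1/292 = ((-19/7 - 1)/(2 - 1))*(1 - 10) + 5/1/292 = (-26/7/1)*(-9) + 5/(1/292) = (1*(-26/7))*(-9) + 292*5 = -26/7*(-9) + 1460 = 234/7 + 1460 = 10454/7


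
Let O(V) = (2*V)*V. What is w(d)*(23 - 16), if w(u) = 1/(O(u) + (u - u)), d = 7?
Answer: 1/14 ≈ 0.071429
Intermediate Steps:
O(V) = 2*V²
w(u) = 1/(2*u²) (w(u) = 1/(2*u² + (u - u)) = 1/(2*u² + 0) = 1/(2*u²))
w(d)*(23 - 16) = ((½)/7²)*(23 - 16) = ((½)*(1/49))*7 = (1/98)*7 = 1/14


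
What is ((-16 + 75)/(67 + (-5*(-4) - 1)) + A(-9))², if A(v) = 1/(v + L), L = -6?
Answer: 638401/1664100 ≈ 0.38363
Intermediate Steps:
A(v) = 1/(-6 + v) (A(v) = 1/(v - 6) = 1/(-6 + v))
((-16 + 75)/(67 + (-5*(-4) - 1)) + A(-9))² = ((-16 + 75)/(67 + (-5*(-4) - 1)) + 1/(-6 - 9))² = (59/(67 + (20 - 1)) + 1/(-15))² = (59/(67 + 19) - 1/15)² = (59/86 - 1/15)² = (799/1290)² = 638401/1664100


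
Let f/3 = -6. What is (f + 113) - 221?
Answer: -126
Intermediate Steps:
f = -18 (f = 3*(-6) = -18)
(f + 113) - 221 = (-18 + 113) - 221 = 95 - 221 = -126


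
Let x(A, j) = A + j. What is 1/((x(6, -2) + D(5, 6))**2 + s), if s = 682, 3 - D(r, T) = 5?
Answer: 1/686 ≈ 0.0014577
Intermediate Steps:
D(r, T) = -2 (D(r, T) = 3 - 1*5 = 3 - 5 = -2)
1/((x(6, -2) + D(5, 6))**2 + s) = 1/(((6 - 2) - 2)**2 + 682) = 1/((4 - 2)**2 + 682) = 1/(2**2 + 682) = 1/(4 + 682) = 1/686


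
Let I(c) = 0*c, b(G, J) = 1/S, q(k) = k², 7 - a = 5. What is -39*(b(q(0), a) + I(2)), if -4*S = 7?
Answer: 156/7 ≈ 22.286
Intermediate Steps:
S = -7/4 (S = -¼*7 = -7/4 ≈ -1.7500)
a = 2 (a = 7 - 1*5 = 7 - 5 = 2)
b(G, J) = -4/7 (b(G, J) = 1/(-7/4) = -4/7)
I(c) = 0
-39*(b(q(0), a) + I(2)) = -39*(-4/7 + 0) = -39*(-4/7) = 156/7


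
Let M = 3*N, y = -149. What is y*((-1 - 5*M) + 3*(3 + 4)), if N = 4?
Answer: 5960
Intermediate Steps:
M = 12 (M = 3*4 = 12)
y*((-1 - 5*M) + 3*(3 + 4)) = -149*((-1 - 5*12) + 3*(3 + 4)) = -149*((-1 - 60) + 3*7) = -149*(-61 + 21) = -149*(-40) = 5960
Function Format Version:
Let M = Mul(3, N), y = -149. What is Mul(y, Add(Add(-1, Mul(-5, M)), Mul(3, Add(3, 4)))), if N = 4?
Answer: 5960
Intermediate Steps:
M = 12 (M = Mul(3, 4) = 12)
Mul(y, Add(Add(-1, Mul(-5, M)), Mul(3, Add(3, 4)))) = Mul(-149, Add(Add(-1, Mul(-5, 12)), Mul(3, Add(3, 4)))) = Mul(-149, Add(Add(-1, -60), Mul(3, 7))) = Mul(-149, Add(-61, 21)) = Mul(-149, -40) = 5960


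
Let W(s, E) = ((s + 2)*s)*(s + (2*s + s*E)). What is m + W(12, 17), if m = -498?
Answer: 39822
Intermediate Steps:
W(s, E) = s*(2 + s)*(3*s + E*s) (W(s, E) = ((2 + s)*s)*(s + (2*s + E*s)) = (s*(2 + s))*(3*s + E*s) = s*(2 + s)*(3*s + E*s))
m + W(12, 17) = -498 + 12²*(6 + 2*17 + 3*12 + 17*12) = -498 + 144*(6 + 34 + 36 + 204) = -498 + 144*280 = -498 + 40320 = 39822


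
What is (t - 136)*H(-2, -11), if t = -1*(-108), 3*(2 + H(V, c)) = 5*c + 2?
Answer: 1652/3 ≈ 550.67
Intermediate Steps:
H(V, c) = -4/3 + 5*c/3 (H(V, c) = -2 + (5*c + 2)/3 = -2 + (2 + 5*c)/3 = -2 + (⅔ + 5*c/3) = -4/3 + 5*c/3)
t = 108
(t - 136)*H(-2, -11) = (108 - 136)*(-4/3 + (5/3)*(-11)) = -28*(-4/3 - 55/3) = -28*(-59/3) = 1652/3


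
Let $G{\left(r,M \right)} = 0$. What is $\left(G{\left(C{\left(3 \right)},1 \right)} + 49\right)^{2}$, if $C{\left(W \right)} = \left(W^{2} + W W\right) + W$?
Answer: $2401$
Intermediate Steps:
$C{\left(W \right)} = W + 2 W^{2}$ ($C{\left(W \right)} = \left(W^{2} + W^{2}\right) + W = 2 W^{2} + W = W + 2 W^{2}$)
$\left(G{\left(C{\left(3 \right)},1 \right)} + 49\right)^{2} = \left(0 + 49\right)^{2} = 49^{2} = 2401$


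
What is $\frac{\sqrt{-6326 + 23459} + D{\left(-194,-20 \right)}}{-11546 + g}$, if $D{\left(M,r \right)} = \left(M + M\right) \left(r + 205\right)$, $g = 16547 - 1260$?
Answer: $- \frac{71780}{3741} + \frac{\sqrt{17133}}{3741} \approx -19.152$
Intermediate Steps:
$g = 15287$
$D{\left(M,r \right)} = 2 M \left(205 + r\right)$
$\frac{\sqrt{-6326 + 23459} + D{\left(-194,-20 \right)}}{-11546 + g} = \frac{\sqrt{-6326 + 23459} + 2 \left(-194\right) \left(205 - 20\right)}{-11546 + 15287} = \frac{\sqrt{17133} + 2 \left(-194\right) 185}{3741} = \left(\sqrt{17133} - 71780\right) \frac{1}{3741} = \left(-71780 + \sqrt{17133}\right) \frac{1}{3741} = - \frac{71780}{3741} + \frac{\sqrt{17133}}{3741}$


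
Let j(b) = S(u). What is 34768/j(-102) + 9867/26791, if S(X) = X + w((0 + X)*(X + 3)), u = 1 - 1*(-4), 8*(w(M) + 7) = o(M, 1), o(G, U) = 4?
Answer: -1862909375/80373 ≈ -23178.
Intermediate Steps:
w(M) = -13/2 (w(M) = -7 + (1/8)*4 = -7 + 1/2 = -13/2)
u = 5 (u = 1 + 4 = 5)
S(X) = -13/2 + X (S(X) = X - 13/2 = -13/2 + X)
j(b) = -3/2 (j(b) = -13/2 + 5 = -3/2)
34768/j(-102) + 9867/26791 = 34768/(-3/2) + 9867/26791 = 34768*(-2/3) + 9867*(1/26791) = -69536/3 + 9867/26791 = -1862909375/80373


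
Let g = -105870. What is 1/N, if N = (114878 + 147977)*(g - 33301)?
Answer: -1/36581793205 ≈ -2.7336e-11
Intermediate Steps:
N = -36581793205 (N = (114878 + 147977)*(-105870 - 33301) = 262855*(-139171) = -36581793205)
1/N = 1/(-36581793205) = -1/36581793205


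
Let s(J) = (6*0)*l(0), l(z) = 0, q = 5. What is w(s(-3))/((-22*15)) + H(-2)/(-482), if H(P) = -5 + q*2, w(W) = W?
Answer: -5/482 ≈ -0.010373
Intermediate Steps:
s(J) = 0 (s(J) = (6*0)*0 = 0*0 = 0)
H(P) = 5 (H(P) = -5 + 5*2 = -5 + 10 = 5)
w(s(-3))/((-22*15)) + H(-2)/(-482) = 0/((-22*15)) + 5/(-482) = 0/(-330) + 5*(-1/482) = 0*(-1/330) - 5/482 = 0 - 5/482 = -5/482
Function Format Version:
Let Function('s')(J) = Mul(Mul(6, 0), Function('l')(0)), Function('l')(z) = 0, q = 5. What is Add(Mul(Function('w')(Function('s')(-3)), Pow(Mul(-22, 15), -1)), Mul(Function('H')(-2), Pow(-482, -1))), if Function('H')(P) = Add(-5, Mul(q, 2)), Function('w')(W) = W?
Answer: Rational(-5, 482) ≈ -0.010373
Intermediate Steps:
Function('s')(J) = 0 (Function('s')(J) = Mul(Mul(6, 0), 0) = Mul(0, 0) = 0)
Function('H')(P) = 5 (Function('H')(P) = Add(-5, Mul(5, 2)) = Add(-5, 10) = 5)
Add(Mul(Function('w')(Function('s')(-3)), Pow(Mul(-22, 15), -1)), Mul(Function('H')(-2), Pow(-482, -1))) = Add(Mul(0, Pow(Mul(-22, 15), -1)), Mul(5, Pow(-482, -1))) = Add(Mul(0, Pow(-330, -1)), Mul(5, Rational(-1, 482))) = Add(Mul(0, Rational(-1, 330)), Rational(-5, 482)) = Add(0, Rational(-5, 482)) = Rational(-5, 482)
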